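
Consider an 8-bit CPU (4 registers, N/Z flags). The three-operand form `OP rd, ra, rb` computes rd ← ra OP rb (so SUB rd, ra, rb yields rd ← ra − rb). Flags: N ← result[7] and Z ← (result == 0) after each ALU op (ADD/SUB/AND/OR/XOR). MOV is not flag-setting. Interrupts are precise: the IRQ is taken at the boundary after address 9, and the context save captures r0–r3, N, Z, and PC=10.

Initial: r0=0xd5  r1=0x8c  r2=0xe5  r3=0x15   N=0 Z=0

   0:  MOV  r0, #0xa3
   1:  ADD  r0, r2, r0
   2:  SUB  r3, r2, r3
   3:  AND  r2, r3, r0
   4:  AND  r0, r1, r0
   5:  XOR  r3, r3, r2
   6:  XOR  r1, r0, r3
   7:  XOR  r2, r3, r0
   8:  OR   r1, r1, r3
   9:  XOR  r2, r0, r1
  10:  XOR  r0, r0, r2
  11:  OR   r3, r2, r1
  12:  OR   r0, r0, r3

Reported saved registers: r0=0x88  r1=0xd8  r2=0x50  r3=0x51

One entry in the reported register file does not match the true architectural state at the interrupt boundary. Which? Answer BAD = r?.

BAD = r3

after  0: r0=0xa3 r1=0x8c r2=0xe5 r3=0x15  N=0 Z=0
after  1: r0=0x88 r1=0x8c r2=0xe5 r3=0x15  N=1 Z=0
after  2: r0=0x88 r1=0x8c r2=0xe5 r3=0xd0  N=1 Z=0
after  3: r0=0x88 r1=0x8c r2=0x80 r3=0xd0  N=1 Z=0
after  4: r0=0x88 r1=0x8c r2=0x80 r3=0xd0  N=1 Z=0
after  5: r0=0x88 r1=0x8c r2=0x80 r3=0x50  N=0 Z=0
after  6: r0=0x88 r1=0xd8 r2=0x80 r3=0x50  N=1 Z=0
after  7: r0=0x88 r1=0xd8 r2=0xd8 r3=0x50  N=1 Z=0
after  8: r0=0x88 r1=0xd8 r2=0xd8 r3=0x50  N=1 Z=0
after  9: r0=0x88 r1=0xd8 r2=0x50 r3=0x50  N=0 Z=0
-- IRQ taken; context saved, return-PC = 10 --
mismatch: r3: reported 0x51 vs actual 0x50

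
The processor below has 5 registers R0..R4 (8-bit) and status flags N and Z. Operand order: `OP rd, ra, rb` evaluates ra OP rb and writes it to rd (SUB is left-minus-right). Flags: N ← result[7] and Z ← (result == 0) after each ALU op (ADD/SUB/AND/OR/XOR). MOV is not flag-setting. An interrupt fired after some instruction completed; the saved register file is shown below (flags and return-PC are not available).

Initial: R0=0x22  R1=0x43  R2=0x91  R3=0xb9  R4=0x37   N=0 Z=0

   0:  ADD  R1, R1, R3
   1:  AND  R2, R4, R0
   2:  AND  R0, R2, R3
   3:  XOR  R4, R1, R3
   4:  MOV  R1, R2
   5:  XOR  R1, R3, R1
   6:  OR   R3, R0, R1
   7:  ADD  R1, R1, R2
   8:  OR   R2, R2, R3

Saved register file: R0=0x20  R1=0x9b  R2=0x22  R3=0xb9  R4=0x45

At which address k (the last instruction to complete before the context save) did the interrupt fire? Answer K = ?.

after  0: R0=0x22 R1=0xfc R2=0x91 R3=0xb9 R4=0x37  N=1 Z=0
after  1: R0=0x22 R1=0xfc R2=0x22 R3=0xb9 R4=0x37  N=0 Z=0
after  2: R0=0x20 R1=0xfc R2=0x22 R3=0xb9 R4=0x37  N=0 Z=0
after  3: R0=0x20 R1=0xfc R2=0x22 R3=0xb9 R4=0x45  N=0 Z=0
after  4: R0=0x20 R1=0x22 R2=0x22 R3=0xb9 R4=0x45  N=0 Z=0
after  5: R0=0x20 R1=0x9b R2=0x22 R3=0xb9 R4=0x45  N=1 Z=0
-- IRQ taken; context saved, return-PC = 6 --

K = 5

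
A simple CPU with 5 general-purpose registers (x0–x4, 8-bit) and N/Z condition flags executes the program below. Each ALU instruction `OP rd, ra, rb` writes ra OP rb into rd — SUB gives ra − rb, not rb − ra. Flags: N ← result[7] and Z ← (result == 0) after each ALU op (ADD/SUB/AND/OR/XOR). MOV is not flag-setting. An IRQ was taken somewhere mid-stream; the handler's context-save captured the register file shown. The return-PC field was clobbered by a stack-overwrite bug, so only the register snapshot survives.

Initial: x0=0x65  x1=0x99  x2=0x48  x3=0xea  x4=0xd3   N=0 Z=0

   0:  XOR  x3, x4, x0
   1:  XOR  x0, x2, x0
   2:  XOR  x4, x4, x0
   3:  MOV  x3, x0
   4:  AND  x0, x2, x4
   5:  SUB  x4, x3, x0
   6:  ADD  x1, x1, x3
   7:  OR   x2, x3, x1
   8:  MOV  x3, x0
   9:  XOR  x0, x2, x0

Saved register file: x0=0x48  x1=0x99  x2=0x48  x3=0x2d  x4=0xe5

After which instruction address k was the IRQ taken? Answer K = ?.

after  0: x0=0x65 x1=0x99 x2=0x48 x3=0xb6 x4=0xd3  N=1 Z=0
after  1: x0=0x2d x1=0x99 x2=0x48 x3=0xb6 x4=0xd3  N=0 Z=0
after  2: x0=0x2d x1=0x99 x2=0x48 x3=0xb6 x4=0xfe  N=1 Z=0
after  3: x0=0x2d x1=0x99 x2=0x48 x3=0x2d x4=0xfe  N=1 Z=0
after  4: x0=0x48 x1=0x99 x2=0x48 x3=0x2d x4=0xfe  N=0 Z=0
after  5: x0=0x48 x1=0x99 x2=0x48 x3=0x2d x4=0xe5  N=1 Z=0
-- IRQ taken; context saved, return-PC = 6 --

K = 5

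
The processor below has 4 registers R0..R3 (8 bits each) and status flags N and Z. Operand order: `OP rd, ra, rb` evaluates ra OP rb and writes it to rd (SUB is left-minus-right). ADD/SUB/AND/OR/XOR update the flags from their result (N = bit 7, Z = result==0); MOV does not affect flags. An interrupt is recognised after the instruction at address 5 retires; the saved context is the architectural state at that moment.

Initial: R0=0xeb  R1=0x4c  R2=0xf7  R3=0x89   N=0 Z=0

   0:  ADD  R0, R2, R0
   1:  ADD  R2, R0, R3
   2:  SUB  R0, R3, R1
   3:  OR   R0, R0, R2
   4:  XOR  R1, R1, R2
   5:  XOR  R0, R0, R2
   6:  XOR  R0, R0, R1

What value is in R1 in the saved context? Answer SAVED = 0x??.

SAVED = 0x27

after  0: R0=0xe2 R1=0x4c R2=0xf7 R3=0x89  N=1 Z=0
after  1: R0=0xe2 R1=0x4c R2=0x6b R3=0x89  N=0 Z=0
after  2: R0=0x3d R1=0x4c R2=0x6b R3=0x89  N=0 Z=0
after  3: R0=0x7f R1=0x4c R2=0x6b R3=0x89  N=0 Z=0
after  4: R0=0x7f R1=0x27 R2=0x6b R3=0x89  N=0 Z=0
after  5: R0=0x14 R1=0x27 R2=0x6b R3=0x89  N=0 Z=0
-- IRQ taken; context saved, return-PC = 6 --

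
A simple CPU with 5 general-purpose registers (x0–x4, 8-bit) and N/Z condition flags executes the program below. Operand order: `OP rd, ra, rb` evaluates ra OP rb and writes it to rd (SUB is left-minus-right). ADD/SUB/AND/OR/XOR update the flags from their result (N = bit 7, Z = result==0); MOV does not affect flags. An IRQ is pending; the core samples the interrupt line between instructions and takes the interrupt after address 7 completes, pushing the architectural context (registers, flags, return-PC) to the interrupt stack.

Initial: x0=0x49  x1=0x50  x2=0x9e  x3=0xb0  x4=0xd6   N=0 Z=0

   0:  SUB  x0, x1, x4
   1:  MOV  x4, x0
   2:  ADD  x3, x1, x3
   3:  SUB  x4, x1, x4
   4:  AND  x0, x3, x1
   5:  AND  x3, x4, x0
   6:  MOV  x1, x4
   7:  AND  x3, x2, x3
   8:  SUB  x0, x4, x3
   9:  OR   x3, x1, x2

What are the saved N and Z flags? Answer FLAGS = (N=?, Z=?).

FLAGS = (N=0, Z=1)

after  0: x0=0x7a x1=0x50 x2=0x9e x3=0xb0 x4=0xd6  N=0 Z=0
after  1: x0=0x7a x1=0x50 x2=0x9e x3=0xb0 x4=0x7a  N=0 Z=0
after  2: x0=0x7a x1=0x50 x2=0x9e x3=0x00 x4=0x7a  N=0 Z=1
after  3: x0=0x7a x1=0x50 x2=0x9e x3=0x00 x4=0xd6  N=1 Z=0
after  4: x0=0x00 x1=0x50 x2=0x9e x3=0x00 x4=0xd6  N=0 Z=1
after  5: x0=0x00 x1=0x50 x2=0x9e x3=0x00 x4=0xd6  N=0 Z=1
after  6: x0=0x00 x1=0xd6 x2=0x9e x3=0x00 x4=0xd6  N=0 Z=1
after  7: x0=0x00 x1=0xd6 x2=0x9e x3=0x00 x4=0xd6  N=0 Z=1
-- IRQ taken; context saved, return-PC = 8 --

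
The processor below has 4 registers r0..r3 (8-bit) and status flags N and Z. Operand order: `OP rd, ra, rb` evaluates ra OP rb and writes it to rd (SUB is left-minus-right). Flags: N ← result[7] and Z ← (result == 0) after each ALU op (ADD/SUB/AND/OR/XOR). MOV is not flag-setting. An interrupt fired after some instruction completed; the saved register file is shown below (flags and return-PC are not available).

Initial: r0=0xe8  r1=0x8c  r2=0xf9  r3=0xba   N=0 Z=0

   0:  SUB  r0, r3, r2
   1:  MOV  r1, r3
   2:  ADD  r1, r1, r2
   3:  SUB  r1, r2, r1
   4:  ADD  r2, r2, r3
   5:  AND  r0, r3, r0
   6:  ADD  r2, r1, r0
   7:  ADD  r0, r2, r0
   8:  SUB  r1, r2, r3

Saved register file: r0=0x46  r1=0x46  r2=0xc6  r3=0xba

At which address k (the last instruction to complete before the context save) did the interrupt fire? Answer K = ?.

after  0: r0=0xc1 r1=0x8c r2=0xf9 r3=0xba  N=1 Z=0
after  1: r0=0xc1 r1=0xba r2=0xf9 r3=0xba  N=1 Z=0
after  2: r0=0xc1 r1=0xb3 r2=0xf9 r3=0xba  N=1 Z=0
after  3: r0=0xc1 r1=0x46 r2=0xf9 r3=0xba  N=0 Z=0
after  4: r0=0xc1 r1=0x46 r2=0xb3 r3=0xba  N=1 Z=0
after  5: r0=0x80 r1=0x46 r2=0xb3 r3=0xba  N=1 Z=0
after  6: r0=0x80 r1=0x46 r2=0xc6 r3=0xba  N=1 Z=0
after  7: r0=0x46 r1=0x46 r2=0xc6 r3=0xba  N=0 Z=0
-- IRQ taken; context saved, return-PC = 8 --

K = 7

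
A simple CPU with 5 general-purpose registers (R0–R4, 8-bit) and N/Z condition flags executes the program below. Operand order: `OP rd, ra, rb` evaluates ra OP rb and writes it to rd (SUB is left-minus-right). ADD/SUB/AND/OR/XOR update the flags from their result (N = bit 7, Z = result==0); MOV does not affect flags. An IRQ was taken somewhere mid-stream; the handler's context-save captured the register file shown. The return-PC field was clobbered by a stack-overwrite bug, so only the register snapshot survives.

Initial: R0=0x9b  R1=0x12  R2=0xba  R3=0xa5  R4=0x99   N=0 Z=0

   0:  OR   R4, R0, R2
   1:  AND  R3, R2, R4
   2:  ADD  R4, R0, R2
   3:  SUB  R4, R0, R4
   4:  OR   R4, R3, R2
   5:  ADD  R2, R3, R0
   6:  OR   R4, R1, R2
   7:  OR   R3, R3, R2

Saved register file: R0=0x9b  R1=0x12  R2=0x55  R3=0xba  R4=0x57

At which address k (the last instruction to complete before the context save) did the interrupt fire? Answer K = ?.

K = 6

after  0: R0=0x9b R1=0x12 R2=0xba R3=0xa5 R4=0xbb  N=1 Z=0
after  1: R0=0x9b R1=0x12 R2=0xba R3=0xba R4=0xbb  N=1 Z=0
after  2: R0=0x9b R1=0x12 R2=0xba R3=0xba R4=0x55  N=0 Z=0
after  3: R0=0x9b R1=0x12 R2=0xba R3=0xba R4=0x46  N=0 Z=0
after  4: R0=0x9b R1=0x12 R2=0xba R3=0xba R4=0xba  N=1 Z=0
after  5: R0=0x9b R1=0x12 R2=0x55 R3=0xba R4=0xba  N=0 Z=0
after  6: R0=0x9b R1=0x12 R2=0x55 R3=0xba R4=0x57  N=0 Z=0
-- IRQ taken; context saved, return-PC = 7 --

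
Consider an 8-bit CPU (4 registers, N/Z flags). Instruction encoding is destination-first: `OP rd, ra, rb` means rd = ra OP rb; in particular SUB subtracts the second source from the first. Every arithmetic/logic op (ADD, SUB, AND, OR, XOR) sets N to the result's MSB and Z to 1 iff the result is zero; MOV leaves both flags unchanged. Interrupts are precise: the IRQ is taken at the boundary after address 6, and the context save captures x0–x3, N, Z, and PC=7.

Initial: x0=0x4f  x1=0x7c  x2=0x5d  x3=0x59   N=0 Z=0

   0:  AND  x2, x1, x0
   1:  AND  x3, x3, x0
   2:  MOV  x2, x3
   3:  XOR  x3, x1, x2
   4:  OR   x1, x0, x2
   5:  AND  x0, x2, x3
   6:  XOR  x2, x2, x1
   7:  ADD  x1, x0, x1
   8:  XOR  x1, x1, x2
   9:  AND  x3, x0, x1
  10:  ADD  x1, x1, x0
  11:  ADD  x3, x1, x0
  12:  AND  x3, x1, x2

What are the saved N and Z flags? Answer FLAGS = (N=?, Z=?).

after  0: x0=0x4f x1=0x7c x2=0x4c x3=0x59  N=0 Z=0
after  1: x0=0x4f x1=0x7c x2=0x4c x3=0x49  N=0 Z=0
after  2: x0=0x4f x1=0x7c x2=0x49 x3=0x49  N=0 Z=0
after  3: x0=0x4f x1=0x7c x2=0x49 x3=0x35  N=0 Z=0
after  4: x0=0x4f x1=0x4f x2=0x49 x3=0x35  N=0 Z=0
after  5: x0=0x01 x1=0x4f x2=0x49 x3=0x35  N=0 Z=0
after  6: x0=0x01 x1=0x4f x2=0x06 x3=0x35  N=0 Z=0
-- IRQ taken; context saved, return-PC = 7 --

FLAGS = (N=0, Z=0)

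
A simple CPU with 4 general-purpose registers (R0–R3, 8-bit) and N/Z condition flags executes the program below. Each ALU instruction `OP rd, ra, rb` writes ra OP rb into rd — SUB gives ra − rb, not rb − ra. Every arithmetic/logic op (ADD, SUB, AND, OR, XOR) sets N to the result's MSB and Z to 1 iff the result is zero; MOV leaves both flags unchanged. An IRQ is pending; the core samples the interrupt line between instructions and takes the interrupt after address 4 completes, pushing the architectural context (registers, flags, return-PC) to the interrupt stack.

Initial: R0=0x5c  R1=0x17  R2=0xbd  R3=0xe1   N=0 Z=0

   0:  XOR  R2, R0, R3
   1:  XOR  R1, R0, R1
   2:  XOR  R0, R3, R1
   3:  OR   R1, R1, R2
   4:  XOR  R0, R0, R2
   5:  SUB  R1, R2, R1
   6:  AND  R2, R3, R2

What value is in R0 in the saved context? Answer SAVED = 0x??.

after  0: R0=0x5c R1=0x17 R2=0xbd R3=0xe1  N=1 Z=0
after  1: R0=0x5c R1=0x4b R2=0xbd R3=0xe1  N=0 Z=0
after  2: R0=0xaa R1=0x4b R2=0xbd R3=0xe1  N=1 Z=0
after  3: R0=0xaa R1=0xff R2=0xbd R3=0xe1  N=1 Z=0
after  4: R0=0x17 R1=0xff R2=0xbd R3=0xe1  N=0 Z=0
-- IRQ taken; context saved, return-PC = 5 --

SAVED = 0x17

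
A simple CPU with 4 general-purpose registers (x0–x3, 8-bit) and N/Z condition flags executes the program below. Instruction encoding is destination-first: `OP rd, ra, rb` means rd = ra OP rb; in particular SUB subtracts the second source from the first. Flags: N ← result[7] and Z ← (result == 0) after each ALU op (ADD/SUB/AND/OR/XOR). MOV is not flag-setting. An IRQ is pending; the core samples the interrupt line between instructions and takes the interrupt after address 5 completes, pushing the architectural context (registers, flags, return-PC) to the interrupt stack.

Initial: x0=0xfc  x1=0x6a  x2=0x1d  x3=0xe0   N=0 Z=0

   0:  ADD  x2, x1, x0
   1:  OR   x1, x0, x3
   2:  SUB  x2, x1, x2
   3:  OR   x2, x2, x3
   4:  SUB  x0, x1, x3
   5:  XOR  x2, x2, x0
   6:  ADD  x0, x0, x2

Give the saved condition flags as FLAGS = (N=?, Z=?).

FLAGS = (N=1, Z=0)

after  0: x0=0xfc x1=0x6a x2=0x66 x3=0xe0  N=0 Z=0
after  1: x0=0xfc x1=0xfc x2=0x66 x3=0xe0  N=1 Z=0
after  2: x0=0xfc x1=0xfc x2=0x96 x3=0xe0  N=1 Z=0
after  3: x0=0xfc x1=0xfc x2=0xf6 x3=0xe0  N=1 Z=0
after  4: x0=0x1c x1=0xfc x2=0xf6 x3=0xe0  N=0 Z=0
after  5: x0=0x1c x1=0xfc x2=0xea x3=0xe0  N=1 Z=0
-- IRQ taken; context saved, return-PC = 6 --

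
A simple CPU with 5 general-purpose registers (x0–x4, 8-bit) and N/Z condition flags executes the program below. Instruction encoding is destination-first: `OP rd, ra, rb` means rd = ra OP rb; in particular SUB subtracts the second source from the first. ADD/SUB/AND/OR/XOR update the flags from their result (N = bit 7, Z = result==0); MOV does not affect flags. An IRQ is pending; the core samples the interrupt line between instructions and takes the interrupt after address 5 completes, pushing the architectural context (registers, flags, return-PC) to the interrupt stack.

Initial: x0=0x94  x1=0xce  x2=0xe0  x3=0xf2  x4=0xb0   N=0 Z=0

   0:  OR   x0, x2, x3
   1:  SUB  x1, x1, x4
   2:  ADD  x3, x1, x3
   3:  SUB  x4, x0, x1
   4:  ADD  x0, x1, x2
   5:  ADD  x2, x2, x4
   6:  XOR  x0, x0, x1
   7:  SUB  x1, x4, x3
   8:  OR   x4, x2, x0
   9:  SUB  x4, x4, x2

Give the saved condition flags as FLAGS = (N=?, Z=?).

after  0: x0=0xf2 x1=0xce x2=0xe0 x3=0xf2 x4=0xb0  N=1 Z=0
after  1: x0=0xf2 x1=0x1e x2=0xe0 x3=0xf2 x4=0xb0  N=0 Z=0
after  2: x0=0xf2 x1=0x1e x2=0xe0 x3=0x10 x4=0xb0  N=0 Z=0
after  3: x0=0xf2 x1=0x1e x2=0xe0 x3=0x10 x4=0xd4  N=1 Z=0
after  4: x0=0xfe x1=0x1e x2=0xe0 x3=0x10 x4=0xd4  N=1 Z=0
after  5: x0=0xfe x1=0x1e x2=0xb4 x3=0x10 x4=0xd4  N=1 Z=0
-- IRQ taken; context saved, return-PC = 6 --

FLAGS = (N=1, Z=0)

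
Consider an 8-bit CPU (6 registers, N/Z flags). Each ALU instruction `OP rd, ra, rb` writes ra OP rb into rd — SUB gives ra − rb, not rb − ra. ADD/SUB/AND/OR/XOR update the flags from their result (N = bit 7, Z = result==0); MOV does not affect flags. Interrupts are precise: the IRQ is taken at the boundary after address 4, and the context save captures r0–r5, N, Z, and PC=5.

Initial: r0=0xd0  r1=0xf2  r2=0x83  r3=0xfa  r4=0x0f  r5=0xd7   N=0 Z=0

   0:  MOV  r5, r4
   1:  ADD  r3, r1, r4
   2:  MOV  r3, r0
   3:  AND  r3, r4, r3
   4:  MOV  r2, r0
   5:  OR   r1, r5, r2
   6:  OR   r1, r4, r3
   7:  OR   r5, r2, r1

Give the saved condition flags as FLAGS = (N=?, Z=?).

FLAGS = (N=0, Z=1)

after  0: r0=0xd0 r1=0xf2 r2=0x83 r3=0xfa r4=0x0f r5=0x0f  N=0 Z=0
after  1: r0=0xd0 r1=0xf2 r2=0x83 r3=0x01 r4=0x0f r5=0x0f  N=0 Z=0
after  2: r0=0xd0 r1=0xf2 r2=0x83 r3=0xd0 r4=0x0f r5=0x0f  N=0 Z=0
after  3: r0=0xd0 r1=0xf2 r2=0x83 r3=0x00 r4=0x0f r5=0x0f  N=0 Z=1
after  4: r0=0xd0 r1=0xf2 r2=0xd0 r3=0x00 r4=0x0f r5=0x0f  N=0 Z=1
-- IRQ taken; context saved, return-PC = 5 --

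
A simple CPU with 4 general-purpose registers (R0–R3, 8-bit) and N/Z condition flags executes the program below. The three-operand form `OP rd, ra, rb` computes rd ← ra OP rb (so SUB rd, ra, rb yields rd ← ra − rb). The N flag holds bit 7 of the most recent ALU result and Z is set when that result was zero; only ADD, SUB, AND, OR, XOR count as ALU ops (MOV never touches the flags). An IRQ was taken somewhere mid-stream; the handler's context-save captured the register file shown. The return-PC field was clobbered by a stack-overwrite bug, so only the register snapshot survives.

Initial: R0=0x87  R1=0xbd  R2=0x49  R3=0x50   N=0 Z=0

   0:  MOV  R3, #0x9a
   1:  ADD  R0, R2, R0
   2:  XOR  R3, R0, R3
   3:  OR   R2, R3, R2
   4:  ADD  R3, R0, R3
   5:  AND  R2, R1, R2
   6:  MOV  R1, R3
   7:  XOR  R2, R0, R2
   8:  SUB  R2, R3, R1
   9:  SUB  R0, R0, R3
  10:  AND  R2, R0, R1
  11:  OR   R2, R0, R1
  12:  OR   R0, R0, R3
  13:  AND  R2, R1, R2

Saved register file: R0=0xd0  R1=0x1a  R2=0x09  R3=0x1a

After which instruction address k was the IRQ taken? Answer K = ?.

after  0: R0=0x87 R1=0xbd R2=0x49 R3=0x9a  N=0 Z=0
after  1: R0=0xd0 R1=0xbd R2=0x49 R3=0x9a  N=1 Z=0
after  2: R0=0xd0 R1=0xbd R2=0x49 R3=0x4a  N=0 Z=0
after  3: R0=0xd0 R1=0xbd R2=0x4b R3=0x4a  N=0 Z=0
after  4: R0=0xd0 R1=0xbd R2=0x4b R3=0x1a  N=0 Z=0
after  5: R0=0xd0 R1=0xbd R2=0x09 R3=0x1a  N=0 Z=0
after  6: R0=0xd0 R1=0x1a R2=0x09 R3=0x1a  N=0 Z=0
-- IRQ taken; context saved, return-PC = 7 --

K = 6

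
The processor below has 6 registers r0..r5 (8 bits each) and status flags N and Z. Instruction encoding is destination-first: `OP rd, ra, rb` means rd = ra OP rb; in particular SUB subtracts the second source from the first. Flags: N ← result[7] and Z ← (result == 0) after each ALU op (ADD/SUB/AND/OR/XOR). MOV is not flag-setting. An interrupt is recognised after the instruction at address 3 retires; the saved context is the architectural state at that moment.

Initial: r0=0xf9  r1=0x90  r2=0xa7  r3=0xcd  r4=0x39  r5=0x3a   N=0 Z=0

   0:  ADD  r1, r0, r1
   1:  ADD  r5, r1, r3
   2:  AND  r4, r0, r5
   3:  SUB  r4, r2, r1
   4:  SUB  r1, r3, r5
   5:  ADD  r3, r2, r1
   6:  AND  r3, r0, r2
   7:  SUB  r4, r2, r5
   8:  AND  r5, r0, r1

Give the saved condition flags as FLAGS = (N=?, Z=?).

FLAGS = (N=0, Z=0)

after  0: r0=0xf9 r1=0x89 r2=0xa7 r3=0xcd r4=0x39 r5=0x3a  N=1 Z=0
after  1: r0=0xf9 r1=0x89 r2=0xa7 r3=0xcd r4=0x39 r5=0x56  N=0 Z=0
after  2: r0=0xf9 r1=0x89 r2=0xa7 r3=0xcd r4=0x50 r5=0x56  N=0 Z=0
after  3: r0=0xf9 r1=0x89 r2=0xa7 r3=0xcd r4=0x1e r5=0x56  N=0 Z=0
-- IRQ taken; context saved, return-PC = 4 --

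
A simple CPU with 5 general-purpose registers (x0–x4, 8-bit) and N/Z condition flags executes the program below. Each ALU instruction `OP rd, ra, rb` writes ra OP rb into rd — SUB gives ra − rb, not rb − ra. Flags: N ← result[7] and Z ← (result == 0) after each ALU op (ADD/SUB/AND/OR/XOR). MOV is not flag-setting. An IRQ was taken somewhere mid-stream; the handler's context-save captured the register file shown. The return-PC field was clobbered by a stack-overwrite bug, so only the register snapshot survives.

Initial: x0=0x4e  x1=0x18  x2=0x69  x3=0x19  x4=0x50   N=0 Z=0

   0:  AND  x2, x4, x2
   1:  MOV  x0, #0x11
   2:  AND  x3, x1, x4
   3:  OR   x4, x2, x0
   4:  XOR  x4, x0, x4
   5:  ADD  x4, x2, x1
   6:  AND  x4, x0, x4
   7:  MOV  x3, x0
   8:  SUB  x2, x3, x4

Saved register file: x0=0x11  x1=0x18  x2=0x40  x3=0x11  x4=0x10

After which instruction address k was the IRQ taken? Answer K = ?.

after  0: x0=0x4e x1=0x18 x2=0x40 x3=0x19 x4=0x50  N=0 Z=0
after  1: x0=0x11 x1=0x18 x2=0x40 x3=0x19 x4=0x50  N=0 Z=0
after  2: x0=0x11 x1=0x18 x2=0x40 x3=0x10 x4=0x50  N=0 Z=0
after  3: x0=0x11 x1=0x18 x2=0x40 x3=0x10 x4=0x51  N=0 Z=0
after  4: x0=0x11 x1=0x18 x2=0x40 x3=0x10 x4=0x40  N=0 Z=0
after  5: x0=0x11 x1=0x18 x2=0x40 x3=0x10 x4=0x58  N=0 Z=0
after  6: x0=0x11 x1=0x18 x2=0x40 x3=0x10 x4=0x10  N=0 Z=0
after  7: x0=0x11 x1=0x18 x2=0x40 x3=0x11 x4=0x10  N=0 Z=0
-- IRQ taken; context saved, return-PC = 8 --

K = 7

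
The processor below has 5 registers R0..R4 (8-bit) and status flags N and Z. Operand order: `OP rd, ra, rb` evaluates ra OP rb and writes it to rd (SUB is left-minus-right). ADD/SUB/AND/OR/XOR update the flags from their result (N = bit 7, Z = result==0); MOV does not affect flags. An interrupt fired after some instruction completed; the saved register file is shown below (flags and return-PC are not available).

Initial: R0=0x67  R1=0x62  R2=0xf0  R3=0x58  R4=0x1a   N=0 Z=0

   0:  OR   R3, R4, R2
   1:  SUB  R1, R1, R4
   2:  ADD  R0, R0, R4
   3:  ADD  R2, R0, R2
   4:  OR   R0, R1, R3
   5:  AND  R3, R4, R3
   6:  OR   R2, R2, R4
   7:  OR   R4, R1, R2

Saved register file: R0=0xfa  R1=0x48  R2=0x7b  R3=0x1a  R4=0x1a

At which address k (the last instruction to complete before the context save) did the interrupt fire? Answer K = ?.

K = 6

after  0: R0=0x67 R1=0x62 R2=0xf0 R3=0xfa R4=0x1a  N=1 Z=0
after  1: R0=0x67 R1=0x48 R2=0xf0 R3=0xfa R4=0x1a  N=0 Z=0
after  2: R0=0x81 R1=0x48 R2=0xf0 R3=0xfa R4=0x1a  N=1 Z=0
after  3: R0=0x81 R1=0x48 R2=0x71 R3=0xfa R4=0x1a  N=0 Z=0
after  4: R0=0xfa R1=0x48 R2=0x71 R3=0xfa R4=0x1a  N=1 Z=0
after  5: R0=0xfa R1=0x48 R2=0x71 R3=0x1a R4=0x1a  N=0 Z=0
after  6: R0=0xfa R1=0x48 R2=0x7b R3=0x1a R4=0x1a  N=0 Z=0
-- IRQ taken; context saved, return-PC = 7 --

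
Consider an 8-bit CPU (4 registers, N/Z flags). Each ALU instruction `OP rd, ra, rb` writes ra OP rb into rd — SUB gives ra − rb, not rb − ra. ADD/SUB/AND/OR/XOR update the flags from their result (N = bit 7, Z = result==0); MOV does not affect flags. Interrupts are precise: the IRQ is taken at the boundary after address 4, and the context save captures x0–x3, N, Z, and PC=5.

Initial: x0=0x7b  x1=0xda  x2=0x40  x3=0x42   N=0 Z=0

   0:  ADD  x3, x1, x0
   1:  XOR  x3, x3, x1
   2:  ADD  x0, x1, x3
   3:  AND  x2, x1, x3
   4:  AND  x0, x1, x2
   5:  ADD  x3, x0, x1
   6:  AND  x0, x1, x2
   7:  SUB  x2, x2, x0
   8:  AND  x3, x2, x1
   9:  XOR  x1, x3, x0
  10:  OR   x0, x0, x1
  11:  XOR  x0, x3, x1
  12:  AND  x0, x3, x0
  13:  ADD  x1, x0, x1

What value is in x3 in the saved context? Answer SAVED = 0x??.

after  0: x0=0x7b x1=0xda x2=0x40 x3=0x55  N=0 Z=0
after  1: x0=0x7b x1=0xda x2=0x40 x3=0x8f  N=1 Z=0
after  2: x0=0x69 x1=0xda x2=0x40 x3=0x8f  N=0 Z=0
after  3: x0=0x69 x1=0xda x2=0x8a x3=0x8f  N=1 Z=0
after  4: x0=0x8a x1=0xda x2=0x8a x3=0x8f  N=1 Z=0
-- IRQ taken; context saved, return-PC = 5 --

SAVED = 0x8f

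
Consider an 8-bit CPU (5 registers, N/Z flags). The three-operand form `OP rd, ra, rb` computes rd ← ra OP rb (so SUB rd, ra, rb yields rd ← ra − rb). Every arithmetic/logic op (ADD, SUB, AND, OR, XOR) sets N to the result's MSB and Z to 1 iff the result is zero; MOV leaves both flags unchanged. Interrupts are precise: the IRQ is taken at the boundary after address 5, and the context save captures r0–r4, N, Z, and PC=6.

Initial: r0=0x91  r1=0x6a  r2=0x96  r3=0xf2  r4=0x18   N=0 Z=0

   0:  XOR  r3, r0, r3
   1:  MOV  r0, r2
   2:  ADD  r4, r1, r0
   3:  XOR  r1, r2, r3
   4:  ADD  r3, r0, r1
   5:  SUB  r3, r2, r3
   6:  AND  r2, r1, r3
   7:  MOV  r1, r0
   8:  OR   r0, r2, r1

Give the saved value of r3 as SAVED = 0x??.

SAVED = 0x0b

after  0: r0=0x91 r1=0x6a r2=0x96 r3=0x63 r4=0x18  N=0 Z=0
after  1: r0=0x96 r1=0x6a r2=0x96 r3=0x63 r4=0x18  N=0 Z=0
after  2: r0=0x96 r1=0x6a r2=0x96 r3=0x63 r4=0x00  N=0 Z=1
after  3: r0=0x96 r1=0xf5 r2=0x96 r3=0x63 r4=0x00  N=1 Z=0
after  4: r0=0x96 r1=0xf5 r2=0x96 r3=0x8b r4=0x00  N=1 Z=0
after  5: r0=0x96 r1=0xf5 r2=0x96 r3=0x0b r4=0x00  N=0 Z=0
-- IRQ taken; context saved, return-PC = 6 --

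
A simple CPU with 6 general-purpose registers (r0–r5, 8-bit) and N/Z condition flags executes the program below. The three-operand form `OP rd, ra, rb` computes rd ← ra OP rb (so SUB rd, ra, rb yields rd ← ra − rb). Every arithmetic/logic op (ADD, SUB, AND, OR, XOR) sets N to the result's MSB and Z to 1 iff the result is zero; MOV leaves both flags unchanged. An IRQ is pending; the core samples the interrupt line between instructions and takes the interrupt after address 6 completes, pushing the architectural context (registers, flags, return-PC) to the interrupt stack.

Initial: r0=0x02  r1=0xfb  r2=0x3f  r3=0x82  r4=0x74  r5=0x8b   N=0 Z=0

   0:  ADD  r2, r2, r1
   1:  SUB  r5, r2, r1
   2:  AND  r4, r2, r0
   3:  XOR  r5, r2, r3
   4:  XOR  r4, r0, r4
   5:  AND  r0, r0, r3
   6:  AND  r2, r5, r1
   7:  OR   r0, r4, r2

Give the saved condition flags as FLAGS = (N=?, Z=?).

FLAGS = (N=1, Z=0)

after  0: r0=0x02 r1=0xfb r2=0x3a r3=0x82 r4=0x74 r5=0x8b  N=0 Z=0
after  1: r0=0x02 r1=0xfb r2=0x3a r3=0x82 r4=0x74 r5=0x3f  N=0 Z=0
after  2: r0=0x02 r1=0xfb r2=0x3a r3=0x82 r4=0x02 r5=0x3f  N=0 Z=0
after  3: r0=0x02 r1=0xfb r2=0x3a r3=0x82 r4=0x02 r5=0xb8  N=1 Z=0
after  4: r0=0x02 r1=0xfb r2=0x3a r3=0x82 r4=0x00 r5=0xb8  N=0 Z=1
after  5: r0=0x02 r1=0xfb r2=0x3a r3=0x82 r4=0x00 r5=0xb8  N=0 Z=0
after  6: r0=0x02 r1=0xfb r2=0xb8 r3=0x82 r4=0x00 r5=0xb8  N=1 Z=0
-- IRQ taken; context saved, return-PC = 7 --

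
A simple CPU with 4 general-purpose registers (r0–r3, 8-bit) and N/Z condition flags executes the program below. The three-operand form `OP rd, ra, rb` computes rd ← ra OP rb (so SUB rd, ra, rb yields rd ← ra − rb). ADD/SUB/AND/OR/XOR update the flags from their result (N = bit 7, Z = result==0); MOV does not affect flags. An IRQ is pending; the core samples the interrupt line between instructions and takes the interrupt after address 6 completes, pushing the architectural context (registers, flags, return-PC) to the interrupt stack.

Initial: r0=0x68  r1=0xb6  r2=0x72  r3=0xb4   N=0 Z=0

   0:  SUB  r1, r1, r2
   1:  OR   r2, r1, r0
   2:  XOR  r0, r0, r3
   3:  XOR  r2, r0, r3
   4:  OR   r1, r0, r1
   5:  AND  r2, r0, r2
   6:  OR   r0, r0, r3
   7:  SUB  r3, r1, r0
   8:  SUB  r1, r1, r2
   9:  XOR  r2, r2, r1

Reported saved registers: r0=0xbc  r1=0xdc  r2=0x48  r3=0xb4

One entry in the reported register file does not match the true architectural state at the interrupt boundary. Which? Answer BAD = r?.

after  0: r0=0x68 r1=0x44 r2=0x72 r3=0xb4  N=0 Z=0
after  1: r0=0x68 r1=0x44 r2=0x6c r3=0xb4  N=0 Z=0
after  2: r0=0xdc r1=0x44 r2=0x6c r3=0xb4  N=1 Z=0
after  3: r0=0xdc r1=0x44 r2=0x68 r3=0xb4  N=0 Z=0
after  4: r0=0xdc r1=0xdc r2=0x68 r3=0xb4  N=1 Z=0
after  5: r0=0xdc r1=0xdc r2=0x48 r3=0xb4  N=0 Z=0
after  6: r0=0xfc r1=0xdc r2=0x48 r3=0xb4  N=1 Z=0
-- IRQ taken; context saved, return-PC = 7 --
mismatch: r0: reported 0xbc vs actual 0xfc

BAD = r0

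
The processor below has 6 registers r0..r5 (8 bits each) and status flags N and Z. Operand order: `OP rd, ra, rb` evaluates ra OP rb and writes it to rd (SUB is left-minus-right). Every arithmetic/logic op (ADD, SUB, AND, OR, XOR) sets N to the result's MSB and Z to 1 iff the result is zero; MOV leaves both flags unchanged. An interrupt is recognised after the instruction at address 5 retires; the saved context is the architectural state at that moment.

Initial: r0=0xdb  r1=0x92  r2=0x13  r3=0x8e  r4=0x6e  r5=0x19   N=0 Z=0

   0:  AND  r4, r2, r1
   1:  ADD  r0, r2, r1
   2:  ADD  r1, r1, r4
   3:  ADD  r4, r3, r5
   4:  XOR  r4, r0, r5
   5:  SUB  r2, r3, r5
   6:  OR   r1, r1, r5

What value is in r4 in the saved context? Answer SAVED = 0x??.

SAVED = 0xbc

after  0: r0=0xdb r1=0x92 r2=0x13 r3=0x8e r4=0x12 r5=0x19  N=0 Z=0
after  1: r0=0xa5 r1=0x92 r2=0x13 r3=0x8e r4=0x12 r5=0x19  N=1 Z=0
after  2: r0=0xa5 r1=0xa4 r2=0x13 r3=0x8e r4=0x12 r5=0x19  N=1 Z=0
after  3: r0=0xa5 r1=0xa4 r2=0x13 r3=0x8e r4=0xa7 r5=0x19  N=1 Z=0
after  4: r0=0xa5 r1=0xa4 r2=0x13 r3=0x8e r4=0xbc r5=0x19  N=1 Z=0
after  5: r0=0xa5 r1=0xa4 r2=0x75 r3=0x8e r4=0xbc r5=0x19  N=0 Z=0
-- IRQ taken; context saved, return-PC = 6 --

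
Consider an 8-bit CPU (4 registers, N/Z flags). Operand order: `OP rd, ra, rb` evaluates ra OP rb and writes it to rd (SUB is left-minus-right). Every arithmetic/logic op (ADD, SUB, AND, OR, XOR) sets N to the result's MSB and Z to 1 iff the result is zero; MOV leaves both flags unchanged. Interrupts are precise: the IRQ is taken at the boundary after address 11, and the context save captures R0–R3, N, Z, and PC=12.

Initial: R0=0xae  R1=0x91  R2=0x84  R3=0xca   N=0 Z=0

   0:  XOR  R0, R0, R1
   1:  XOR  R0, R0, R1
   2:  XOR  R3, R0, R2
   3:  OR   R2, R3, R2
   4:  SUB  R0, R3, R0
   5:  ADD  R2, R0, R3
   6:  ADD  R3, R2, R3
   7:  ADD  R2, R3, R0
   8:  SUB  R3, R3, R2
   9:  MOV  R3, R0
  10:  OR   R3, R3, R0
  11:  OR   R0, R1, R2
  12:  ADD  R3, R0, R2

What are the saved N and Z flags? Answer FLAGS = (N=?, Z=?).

after  0: R0=0x3f R1=0x91 R2=0x84 R3=0xca  N=0 Z=0
after  1: R0=0xae R1=0x91 R2=0x84 R3=0xca  N=1 Z=0
after  2: R0=0xae R1=0x91 R2=0x84 R3=0x2a  N=0 Z=0
after  3: R0=0xae R1=0x91 R2=0xae R3=0x2a  N=1 Z=0
after  4: R0=0x7c R1=0x91 R2=0xae R3=0x2a  N=0 Z=0
after  5: R0=0x7c R1=0x91 R2=0xa6 R3=0x2a  N=1 Z=0
after  6: R0=0x7c R1=0x91 R2=0xa6 R3=0xd0  N=1 Z=0
after  7: R0=0x7c R1=0x91 R2=0x4c R3=0xd0  N=0 Z=0
after  8: R0=0x7c R1=0x91 R2=0x4c R3=0x84  N=1 Z=0
after  9: R0=0x7c R1=0x91 R2=0x4c R3=0x7c  N=1 Z=0
after 10: R0=0x7c R1=0x91 R2=0x4c R3=0x7c  N=0 Z=0
after 11: R0=0xdd R1=0x91 R2=0x4c R3=0x7c  N=1 Z=0
-- IRQ taken; context saved, return-PC = 12 --

FLAGS = (N=1, Z=0)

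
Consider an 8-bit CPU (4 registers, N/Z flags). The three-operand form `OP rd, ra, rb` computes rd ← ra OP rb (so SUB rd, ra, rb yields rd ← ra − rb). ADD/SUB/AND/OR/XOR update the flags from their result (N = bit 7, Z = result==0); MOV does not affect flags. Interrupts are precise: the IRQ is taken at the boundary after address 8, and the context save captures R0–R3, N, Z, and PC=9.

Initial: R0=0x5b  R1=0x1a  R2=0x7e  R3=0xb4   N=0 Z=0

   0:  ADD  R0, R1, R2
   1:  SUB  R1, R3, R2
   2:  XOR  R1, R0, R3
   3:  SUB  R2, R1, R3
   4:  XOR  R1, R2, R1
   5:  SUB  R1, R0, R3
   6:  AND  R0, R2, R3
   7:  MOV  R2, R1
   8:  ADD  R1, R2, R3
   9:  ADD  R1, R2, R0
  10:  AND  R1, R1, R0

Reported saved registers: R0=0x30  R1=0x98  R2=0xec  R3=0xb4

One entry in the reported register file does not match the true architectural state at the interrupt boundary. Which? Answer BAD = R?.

after  0: R0=0x98 R1=0x1a R2=0x7e R3=0xb4  N=1 Z=0
after  1: R0=0x98 R1=0x36 R2=0x7e R3=0xb4  N=0 Z=0
after  2: R0=0x98 R1=0x2c R2=0x7e R3=0xb4  N=0 Z=0
after  3: R0=0x98 R1=0x2c R2=0x78 R3=0xb4  N=0 Z=0
after  4: R0=0x98 R1=0x54 R2=0x78 R3=0xb4  N=0 Z=0
after  5: R0=0x98 R1=0xe4 R2=0x78 R3=0xb4  N=1 Z=0
after  6: R0=0x30 R1=0xe4 R2=0x78 R3=0xb4  N=0 Z=0
after  7: R0=0x30 R1=0xe4 R2=0xe4 R3=0xb4  N=0 Z=0
after  8: R0=0x30 R1=0x98 R2=0xe4 R3=0xb4  N=1 Z=0
-- IRQ taken; context saved, return-PC = 9 --
mismatch: R2: reported 0xec vs actual 0xe4

BAD = R2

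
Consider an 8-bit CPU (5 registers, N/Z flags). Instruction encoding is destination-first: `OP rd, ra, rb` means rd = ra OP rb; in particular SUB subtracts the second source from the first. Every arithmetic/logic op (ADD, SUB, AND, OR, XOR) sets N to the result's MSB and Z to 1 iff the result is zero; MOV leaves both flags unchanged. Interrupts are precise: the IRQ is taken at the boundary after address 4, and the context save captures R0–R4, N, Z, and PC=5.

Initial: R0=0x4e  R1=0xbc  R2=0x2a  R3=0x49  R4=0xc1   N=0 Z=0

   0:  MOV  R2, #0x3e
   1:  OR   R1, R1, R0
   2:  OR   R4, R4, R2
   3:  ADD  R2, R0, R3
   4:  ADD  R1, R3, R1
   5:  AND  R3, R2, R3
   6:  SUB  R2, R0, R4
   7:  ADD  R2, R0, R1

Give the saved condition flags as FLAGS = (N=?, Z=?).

after  0: R0=0x4e R1=0xbc R2=0x3e R3=0x49 R4=0xc1  N=0 Z=0
after  1: R0=0x4e R1=0xfe R2=0x3e R3=0x49 R4=0xc1  N=1 Z=0
after  2: R0=0x4e R1=0xfe R2=0x3e R3=0x49 R4=0xff  N=1 Z=0
after  3: R0=0x4e R1=0xfe R2=0x97 R3=0x49 R4=0xff  N=1 Z=0
after  4: R0=0x4e R1=0x47 R2=0x97 R3=0x49 R4=0xff  N=0 Z=0
-- IRQ taken; context saved, return-PC = 5 --

FLAGS = (N=0, Z=0)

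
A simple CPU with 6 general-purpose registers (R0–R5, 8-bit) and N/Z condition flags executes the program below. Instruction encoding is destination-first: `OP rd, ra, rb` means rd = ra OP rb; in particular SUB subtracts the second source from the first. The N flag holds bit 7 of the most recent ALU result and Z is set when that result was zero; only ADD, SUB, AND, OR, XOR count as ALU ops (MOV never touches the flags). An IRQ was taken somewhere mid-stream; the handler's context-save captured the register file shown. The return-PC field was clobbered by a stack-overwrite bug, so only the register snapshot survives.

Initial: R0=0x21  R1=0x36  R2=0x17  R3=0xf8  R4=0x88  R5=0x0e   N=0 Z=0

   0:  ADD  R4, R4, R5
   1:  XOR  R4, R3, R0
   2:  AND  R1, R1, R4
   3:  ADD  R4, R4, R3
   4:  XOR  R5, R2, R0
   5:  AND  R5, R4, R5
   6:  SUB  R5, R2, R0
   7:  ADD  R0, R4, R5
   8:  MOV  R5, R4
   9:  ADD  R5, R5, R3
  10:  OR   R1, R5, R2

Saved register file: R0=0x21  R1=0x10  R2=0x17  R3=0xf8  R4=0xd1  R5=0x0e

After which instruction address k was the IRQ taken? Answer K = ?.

after  0: R0=0x21 R1=0x36 R2=0x17 R3=0xf8 R4=0x96 R5=0x0e  N=1 Z=0
after  1: R0=0x21 R1=0x36 R2=0x17 R3=0xf8 R4=0xd9 R5=0x0e  N=1 Z=0
after  2: R0=0x21 R1=0x10 R2=0x17 R3=0xf8 R4=0xd9 R5=0x0e  N=0 Z=0
after  3: R0=0x21 R1=0x10 R2=0x17 R3=0xf8 R4=0xd1 R5=0x0e  N=1 Z=0
-- IRQ taken; context saved, return-PC = 4 --

K = 3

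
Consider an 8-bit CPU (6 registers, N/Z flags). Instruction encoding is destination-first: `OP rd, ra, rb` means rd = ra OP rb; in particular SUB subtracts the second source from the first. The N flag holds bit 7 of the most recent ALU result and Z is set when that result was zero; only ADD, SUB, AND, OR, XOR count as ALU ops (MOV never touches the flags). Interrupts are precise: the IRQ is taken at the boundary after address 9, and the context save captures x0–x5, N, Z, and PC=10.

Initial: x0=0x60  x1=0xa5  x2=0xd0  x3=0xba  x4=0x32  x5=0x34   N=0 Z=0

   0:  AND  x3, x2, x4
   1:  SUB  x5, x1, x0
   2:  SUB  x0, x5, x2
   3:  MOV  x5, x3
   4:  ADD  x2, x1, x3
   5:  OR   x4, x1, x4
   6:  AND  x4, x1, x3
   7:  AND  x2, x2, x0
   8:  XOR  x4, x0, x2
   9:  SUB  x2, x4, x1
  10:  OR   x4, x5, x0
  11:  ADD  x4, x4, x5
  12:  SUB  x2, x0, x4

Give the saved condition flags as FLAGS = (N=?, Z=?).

FLAGS = (N=1, Z=0)

after  0: x0=0x60 x1=0xa5 x2=0xd0 x3=0x10 x4=0x32 x5=0x34  N=0 Z=0
after  1: x0=0x60 x1=0xa5 x2=0xd0 x3=0x10 x4=0x32 x5=0x45  N=0 Z=0
after  2: x0=0x75 x1=0xa5 x2=0xd0 x3=0x10 x4=0x32 x5=0x45  N=0 Z=0
after  3: x0=0x75 x1=0xa5 x2=0xd0 x3=0x10 x4=0x32 x5=0x10  N=0 Z=0
after  4: x0=0x75 x1=0xa5 x2=0xb5 x3=0x10 x4=0x32 x5=0x10  N=1 Z=0
after  5: x0=0x75 x1=0xa5 x2=0xb5 x3=0x10 x4=0xb7 x5=0x10  N=1 Z=0
after  6: x0=0x75 x1=0xa5 x2=0xb5 x3=0x10 x4=0x00 x5=0x10  N=0 Z=1
after  7: x0=0x75 x1=0xa5 x2=0x35 x3=0x10 x4=0x00 x5=0x10  N=0 Z=0
after  8: x0=0x75 x1=0xa5 x2=0x35 x3=0x10 x4=0x40 x5=0x10  N=0 Z=0
after  9: x0=0x75 x1=0xa5 x2=0x9b x3=0x10 x4=0x40 x5=0x10  N=1 Z=0
-- IRQ taken; context saved, return-PC = 10 --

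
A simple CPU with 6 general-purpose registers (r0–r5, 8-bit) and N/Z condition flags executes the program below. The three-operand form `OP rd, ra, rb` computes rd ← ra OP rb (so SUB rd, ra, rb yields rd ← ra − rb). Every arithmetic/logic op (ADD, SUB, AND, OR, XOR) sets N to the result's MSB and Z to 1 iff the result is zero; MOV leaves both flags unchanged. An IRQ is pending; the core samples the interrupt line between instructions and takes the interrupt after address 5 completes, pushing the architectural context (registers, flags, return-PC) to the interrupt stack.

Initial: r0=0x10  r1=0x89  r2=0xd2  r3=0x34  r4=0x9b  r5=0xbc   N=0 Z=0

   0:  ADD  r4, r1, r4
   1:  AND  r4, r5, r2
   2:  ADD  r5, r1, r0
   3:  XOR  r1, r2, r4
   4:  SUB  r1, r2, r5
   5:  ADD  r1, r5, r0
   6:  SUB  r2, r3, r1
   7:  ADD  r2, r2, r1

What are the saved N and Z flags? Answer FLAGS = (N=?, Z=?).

after  0: r0=0x10 r1=0x89 r2=0xd2 r3=0x34 r4=0x24 r5=0xbc  N=0 Z=0
after  1: r0=0x10 r1=0x89 r2=0xd2 r3=0x34 r4=0x90 r5=0xbc  N=1 Z=0
after  2: r0=0x10 r1=0x89 r2=0xd2 r3=0x34 r4=0x90 r5=0x99  N=1 Z=0
after  3: r0=0x10 r1=0x42 r2=0xd2 r3=0x34 r4=0x90 r5=0x99  N=0 Z=0
after  4: r0=0x10 r1=0x39 r2=0xd2 r3=0x34 r4=0x90 r5=0x99  N=0 Z=0
after  5: r0=0x10 r1=0xa9 r2=0xd2 r3=0x34 r4=0x90 r5=0x99  N=1 Z=0
-- IRQ taken; context saved, return-PC = 6 --

FLAGS = (N=1, Z=0)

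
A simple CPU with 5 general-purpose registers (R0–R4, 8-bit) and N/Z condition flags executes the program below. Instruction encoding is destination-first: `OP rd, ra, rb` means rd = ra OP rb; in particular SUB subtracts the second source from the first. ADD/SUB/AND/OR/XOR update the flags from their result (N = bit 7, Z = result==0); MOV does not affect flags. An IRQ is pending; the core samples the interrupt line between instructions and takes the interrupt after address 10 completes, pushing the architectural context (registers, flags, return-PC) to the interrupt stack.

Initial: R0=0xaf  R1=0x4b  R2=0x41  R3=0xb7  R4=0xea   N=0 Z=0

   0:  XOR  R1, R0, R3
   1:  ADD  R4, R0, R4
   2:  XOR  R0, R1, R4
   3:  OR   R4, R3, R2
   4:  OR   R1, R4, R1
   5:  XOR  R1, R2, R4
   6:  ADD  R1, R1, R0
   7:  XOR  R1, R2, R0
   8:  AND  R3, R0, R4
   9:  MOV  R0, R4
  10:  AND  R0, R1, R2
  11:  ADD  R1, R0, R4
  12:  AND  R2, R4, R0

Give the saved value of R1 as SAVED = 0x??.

after  0: R0=0xaf R1=0x18 R2=0x41 R3=0xb7 R4=0xea  N=0 Z=0
after  1: R0=0xaf R1=0x18 R2=0x41 R3=0xb7 R4=0x99  N=1 Z=0
after  2: R0=0x81 R1=0x18 R2=0x41 R3=0xb7 R4=0x99  N=1 Z=0
after  3: R0=0x81 R1=0x18 R2=0x41 R3=0xb7 R4=0xf7  N=1 Z=0
after  4: R0=0x81 R1=0xff R2=0x41 R3=0xb7 R4=0xf7  N=1 Z=0
after  5: R0=0x81 R1=0xb6 R2=0x41 R3=0xb7 R4=0xf7  N=1 Z=0
after  6: R0=0x81 R1=0x37 R2=0x41 R3=0xb7 R4=0xf7  N=0 Z=0
after  7: R0=0x81 R1=0xc0 R2=0x41 R3=0xb7 R4=0xf7  N=1 Z=0
after  8: R0=0x81 R1=0xc0 R2=0x41 R3=0x81 R4=0xf7  N=1 Z=0
after  9: R0=0xf7 R1=0xc0 R2=0x41 R3=0x81 R4=0xf7  N=1 Z=0
after 10: R0=0x40 R1=0xc0 R2=0x41 R3=0x81 R4=0xf7  N=0 Z=0
-- IRQ taken; context saved, return-PC = 11 --

SAVED = 0xc0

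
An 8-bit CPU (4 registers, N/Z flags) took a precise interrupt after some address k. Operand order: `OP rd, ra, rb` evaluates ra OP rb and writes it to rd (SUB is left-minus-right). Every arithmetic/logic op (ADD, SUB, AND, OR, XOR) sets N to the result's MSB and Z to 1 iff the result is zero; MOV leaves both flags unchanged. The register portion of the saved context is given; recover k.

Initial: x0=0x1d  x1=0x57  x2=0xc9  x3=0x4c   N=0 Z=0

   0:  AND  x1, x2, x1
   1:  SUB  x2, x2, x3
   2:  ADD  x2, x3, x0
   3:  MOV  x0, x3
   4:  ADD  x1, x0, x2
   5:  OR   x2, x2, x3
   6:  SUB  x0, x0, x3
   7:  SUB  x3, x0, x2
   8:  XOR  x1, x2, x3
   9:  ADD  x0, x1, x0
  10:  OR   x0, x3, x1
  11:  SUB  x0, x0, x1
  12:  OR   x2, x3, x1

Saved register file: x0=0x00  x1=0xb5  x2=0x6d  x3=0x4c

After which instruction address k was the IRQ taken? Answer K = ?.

K = 6

after  0: x0=0x1d x1=0x41 x2=0xc9 x3=0x4c  N=0 Z=0
after  1: x0=0x1d x1=0x41 x2=0x7d x3=0x4c  N=0 Z=0
after  2: x0=0x1d x1=0x41 x2=0x69 x3=0x4c  N=0 Z=0
after  3: x0=0x4c x1=0x41 x2=0x69 x3=0x4c  N=0 Z=0
after  4: x0=0x4c x1=0xb5 x2=0x69 x3=0x4c  N=1 Z=0
after  5: x0=0x4c x1=0xb5 x2=0x6d x3=0x4c  N=0 Z=0
after  6: x0=0x00 x1=0xb5 x2=0x6d x3=0x4c  N=0 Z=1
-- IRQ taken; context saved, return-PC = 7 --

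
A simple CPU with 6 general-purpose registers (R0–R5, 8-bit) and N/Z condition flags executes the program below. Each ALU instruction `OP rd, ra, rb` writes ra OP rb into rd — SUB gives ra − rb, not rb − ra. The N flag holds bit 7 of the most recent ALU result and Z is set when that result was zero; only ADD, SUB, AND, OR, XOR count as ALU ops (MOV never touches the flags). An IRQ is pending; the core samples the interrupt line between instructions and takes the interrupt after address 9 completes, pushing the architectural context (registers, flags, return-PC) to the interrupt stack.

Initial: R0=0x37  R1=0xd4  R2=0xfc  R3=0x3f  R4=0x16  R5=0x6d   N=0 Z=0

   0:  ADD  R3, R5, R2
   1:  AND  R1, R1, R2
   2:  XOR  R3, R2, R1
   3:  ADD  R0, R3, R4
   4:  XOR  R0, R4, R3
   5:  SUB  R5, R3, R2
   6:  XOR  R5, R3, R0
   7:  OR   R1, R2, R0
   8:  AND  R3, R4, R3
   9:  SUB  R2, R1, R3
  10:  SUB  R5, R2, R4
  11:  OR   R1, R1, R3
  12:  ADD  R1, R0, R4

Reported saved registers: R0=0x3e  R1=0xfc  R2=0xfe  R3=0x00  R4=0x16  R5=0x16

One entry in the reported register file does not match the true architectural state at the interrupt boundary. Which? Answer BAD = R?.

after  0: R0=0x37 R1=0xd4 R2=0xfc R3=0x69 R4=0x16 R5=0x6d  N=0 Z=0
after  1: R0=0x37 R1=0xd4 R2=0xfc R3=0x69 R4=0x16 R5=0x6d  N=1 Z=0
after  2: R0=0x37 R1=0xd4 R2=0xfc R3=0x28 R4=0x16 R5=0x6d  N=0 Z=0
after  3: R0=0x3e R1=0xd4 R2=0xfc R3=0x28 R4=0x16 R5=0x6d  N=0 Z=0
after  4: R0=0x3e R1=0xd4 R2=0xfc R3=0x28 R4=0x16 R5=0x6d  N=0 Z=0
after  5: R0=0x3e R1=0xd4 R2=0xfc R3=0x28 R4=0x16 R5=0x2c  N=0 Z=0
after  6: R0=0x3e R1=0xd4 R2=0xfc R3=0x28 R4=0x16 R5=0x16  N=0 Z=0
after  7: R0=0x3e R1=0xfe R2=0xfc R3=0x28 R4=0x16 R5=0x16  N=1 Z=0
after  8: R0=0x3e R1=0xfe R2=0xfc R3=0x00 R4=0x16 R5=0x16  N=0 Z=1
after  9: R0=0x3e R1=0xfe R2=0xfe R3=0x00 R4=0x16 R5=0x16  N=1 Z=0
-- IRQ taken; context saved, return-PC = 10 --
mismatch: R1: reported 0xfc vs actual 0xfe

BAD = R1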